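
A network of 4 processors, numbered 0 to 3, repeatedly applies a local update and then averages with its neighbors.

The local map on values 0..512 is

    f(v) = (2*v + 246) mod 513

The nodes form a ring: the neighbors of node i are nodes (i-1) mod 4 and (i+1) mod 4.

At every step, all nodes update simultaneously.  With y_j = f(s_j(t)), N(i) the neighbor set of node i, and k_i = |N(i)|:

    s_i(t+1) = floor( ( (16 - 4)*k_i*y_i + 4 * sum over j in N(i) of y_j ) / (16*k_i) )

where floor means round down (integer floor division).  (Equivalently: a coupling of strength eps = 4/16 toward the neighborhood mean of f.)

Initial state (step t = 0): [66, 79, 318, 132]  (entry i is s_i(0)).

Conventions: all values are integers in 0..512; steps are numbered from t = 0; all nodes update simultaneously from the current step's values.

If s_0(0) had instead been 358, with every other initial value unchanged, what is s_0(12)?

Simulating step by step:
t=0: [358, 79, 318, 132]
t=1: [451, 405, 391, 484]
t=2: [118, 38, 28, 156]
t=3: [407, 339, 272, 131]
t=4: [140, 347, 322, 419]
t=5: [70, 369, 343, 92]
t=6: [402, 453, 426, 423]
t=7: [42, 106, 78, 61]
t=8: [350, 435, 404, 367]
t=9: [394, 125, 90, 407]
t=10: [72, 426, 385, 79]
t=11: [352, 165, 436, 414]
t=12: [341, 113, 82, 102]

Answer: s_0(12) = 341
Key observation: This trace re-runs the system from the modified initial state.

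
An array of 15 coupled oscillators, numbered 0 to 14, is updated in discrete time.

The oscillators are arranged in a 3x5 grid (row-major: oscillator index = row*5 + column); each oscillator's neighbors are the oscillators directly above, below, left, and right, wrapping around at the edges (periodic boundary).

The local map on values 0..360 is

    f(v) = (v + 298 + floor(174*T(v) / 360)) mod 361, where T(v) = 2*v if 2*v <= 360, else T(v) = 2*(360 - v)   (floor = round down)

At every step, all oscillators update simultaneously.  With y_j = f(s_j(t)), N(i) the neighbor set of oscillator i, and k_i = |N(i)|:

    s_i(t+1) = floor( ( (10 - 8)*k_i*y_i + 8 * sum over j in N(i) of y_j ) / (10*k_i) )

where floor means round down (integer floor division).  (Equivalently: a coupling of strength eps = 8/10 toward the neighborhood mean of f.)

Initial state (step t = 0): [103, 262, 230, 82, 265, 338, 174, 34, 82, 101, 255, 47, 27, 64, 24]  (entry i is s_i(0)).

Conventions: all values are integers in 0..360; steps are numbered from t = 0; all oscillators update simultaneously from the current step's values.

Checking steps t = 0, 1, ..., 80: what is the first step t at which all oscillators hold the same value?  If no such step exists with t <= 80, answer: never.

Simulating step by step:
t=0: [103, 262, 230, 82, 265, 338, 174, 34, 82, 101, 255, 47, 27, 64, 24]  (not all equal)
t=1: [262, 206, 207, 168, 202, 228, 180, 204, 79, 233, 220, 249, 147, 190, 225]  (not all equal)
t=2: [291, 291, 273, 246, 287, 292, 291, 238, 246, 251, 292, 278, 278, 233, 291]  (not all equal)
t=3: [294, 294, 293, 293, 293, 293, 293, 293, 292, 293, 294, 294, 293, 293, 293]  (not all equal)
t=4: [294, 294, 294, 294, 294, 294, 294, 294, 294, 294, 294, 294, 294, 294, 294]  (all equal)

Answer: 4
Key observation: Synchronization is absorbing here: once all oscillators are equal they stay equal, and step 4 is the first all-equal step.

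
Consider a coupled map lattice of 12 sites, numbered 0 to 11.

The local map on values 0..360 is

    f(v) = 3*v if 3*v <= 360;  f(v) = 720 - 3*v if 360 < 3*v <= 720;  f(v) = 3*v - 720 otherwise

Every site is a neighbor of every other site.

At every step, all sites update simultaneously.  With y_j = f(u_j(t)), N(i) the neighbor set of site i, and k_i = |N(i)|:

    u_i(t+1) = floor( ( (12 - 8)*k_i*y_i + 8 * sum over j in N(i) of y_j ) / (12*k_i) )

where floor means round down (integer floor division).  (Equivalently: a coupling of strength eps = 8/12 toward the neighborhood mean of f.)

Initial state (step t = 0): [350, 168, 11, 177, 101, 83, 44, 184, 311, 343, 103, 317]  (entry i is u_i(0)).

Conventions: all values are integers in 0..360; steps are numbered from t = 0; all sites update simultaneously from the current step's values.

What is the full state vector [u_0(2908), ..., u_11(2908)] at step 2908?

Simulating step by step:
t=0: [350, 168, 11, 177, 101, 83, 44, 184, 311, 343, 103, 317]
t=1: [252, 221, 171, 214, 245, 230, 198, 208, 220, 246, 246, 225]
t=2: [57, 63, 104, 68, 51, 55, 82, 73, 64, 52, 52, 59]
t=3: [188, 193, 226, 197, 183, 186, 208, 201, 194, 184, 184, 190]
t=4: [141, 137, 110, 134, 145, 143, 125, 131, 136, 145, 145, 140]
t=5: [304, 307, 313, 310, 301, 302, 317, 312, 308, 301, 301, 305]
t=6: [198, 200, 205, 202, 195, 196, 208, 204, 201, 195, 195, 198]
t=7: [122, 120, 116, 118, 124, 123, 114, 117, 119, 124, 124, 122]
t=8: [352, 353, 350, 352, 350, 351, 348, 351, 352, 350, 350, 352]
t=9: [333, 334, 332, 333, 332, 332, 330, 332, 333, 332, 332, 333]
t=10: [277, 278, 276, 277, 276, 276, 275, 276, 277, 276, 276, 277]
t=11: [109, 110, 108, 109, 108, 108, 108, 108, 109, 108, 108, 109]
t=12: [325, 326, 325, 325, 325, 325, 325, 325, 325, 325, 325, 325]
t=13: [255, 256, 255, 255, 255, 255, 255, 255, 255, 255, 255, 255]
t=14: [45, 46, 45, 45, 45, 45, 45, 45, 45, 45, 45, 45]
t=15: [135, 136, 135, 135, 135, 135, 135, 135, 135, 135, 135, 135]
t=16: [314, 314, 314, 314, 314, 314, 314, 314, 314, 314, 314, 314]
t=17: [222, 222, 222, 222, 222, 222, 222, 222, 222, 222, 222, 222]
t=18: [54, 54, 54, 54, 54, 54, 54, 54, 54, 54, 54, 54]
t=19: [162, 162, 162, 162, 162, 162, 162, 162, 162, 162, 162, 162]
t=20: [234, 234, 234, 234, 234, 234, 234, 234, 234, 234, 234, 234]
t=21: [18, 18, 18, 18, 18, 18, 18, 18, 18, 18, 18, 18]
t=22: [54, 54, 54, 54, 54, 54, 54, 54, 54, 54, 54, 54]

Answer: [234, 234, 234, 234, 234, 234, 234, 234, 234, 234, 234, 234]
Key observation: The state at step 18, [54, 54, 54, 54, 54, 54, 54, 54, 54, 54, 54, 54], reappears at step 22: the system is in a cycle of period 4 from step 18 on.  Therefore the state at step 2908 equals the state at step 18 + ((2908 - 18) mod 4) = 20, which is [234, 234, 234, 234, 234, 234, 234, 234, 234, 234, 234, 234].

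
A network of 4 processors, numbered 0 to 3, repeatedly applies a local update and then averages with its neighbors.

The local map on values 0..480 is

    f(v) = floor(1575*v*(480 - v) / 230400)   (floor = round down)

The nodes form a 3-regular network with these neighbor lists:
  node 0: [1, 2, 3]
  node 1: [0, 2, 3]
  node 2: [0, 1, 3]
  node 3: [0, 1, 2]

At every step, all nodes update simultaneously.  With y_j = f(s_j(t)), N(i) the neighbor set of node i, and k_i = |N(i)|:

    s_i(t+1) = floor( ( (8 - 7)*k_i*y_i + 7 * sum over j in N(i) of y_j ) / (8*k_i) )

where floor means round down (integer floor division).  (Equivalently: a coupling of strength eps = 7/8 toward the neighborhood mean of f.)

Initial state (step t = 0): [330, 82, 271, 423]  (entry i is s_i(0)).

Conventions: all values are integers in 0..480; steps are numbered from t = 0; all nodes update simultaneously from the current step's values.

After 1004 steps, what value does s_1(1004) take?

Simulating step by step:
t=0: [330, 82, 271, 423]
t=1: [268, 287, 259, 297]
t=2: [381, 382, 380, 383]
t=3: [255, 256, 255, 256]
t=4: [392, 392, 392, 392]
t=5: [235, 235, 235, 235]
t=6: [393, 393, 393, 393]
t=7: [233, 233, 233, 233]
t=8: [393, 393, 393, 393]

Answer: s_1(1004) = 393
Key observation: The state at step 6, [393, 393, 393, 393], reappears at step 8: the system is in a cycle of period 2 from step 6 on.  Therefore the state at step 1004 equals the state at step 6 + ((1004 - 6) mod 2) = 6, which is [393, 393, 393, 393].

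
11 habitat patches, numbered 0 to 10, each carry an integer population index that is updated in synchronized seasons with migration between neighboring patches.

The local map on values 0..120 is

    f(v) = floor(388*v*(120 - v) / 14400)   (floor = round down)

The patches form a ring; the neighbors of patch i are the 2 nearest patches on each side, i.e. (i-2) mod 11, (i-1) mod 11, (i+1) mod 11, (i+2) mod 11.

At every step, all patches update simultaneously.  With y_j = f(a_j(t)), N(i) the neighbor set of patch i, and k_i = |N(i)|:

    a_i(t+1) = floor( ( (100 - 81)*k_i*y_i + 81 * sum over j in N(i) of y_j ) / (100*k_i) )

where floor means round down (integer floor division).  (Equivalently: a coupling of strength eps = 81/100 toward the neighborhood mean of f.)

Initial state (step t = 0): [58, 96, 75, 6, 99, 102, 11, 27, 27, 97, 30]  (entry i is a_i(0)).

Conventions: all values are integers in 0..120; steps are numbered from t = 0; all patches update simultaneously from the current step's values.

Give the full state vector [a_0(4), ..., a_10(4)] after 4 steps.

Simulating step by step:
t=0: [58, 96, 75, 6, 99, 102, 11, 27, 27, 97, 30]
t=1: [75, 67, 64, 55, 48, 44, 54, 54, 59, 72, 71]
t=2: [93, 93, 93, 93, 94, 94, 94, 94, 94, 93, 93]
t=3: [67, 67, 66, 66, 65, 65, 65, 65, 65, 66, 66]
t=4: [95, 95, 95, 95, 96, 96, 96, 96, 96, 95, 95]

Answer: [95, 95, 95, 95, 96, 96, 96, 96, 96, 95, 95]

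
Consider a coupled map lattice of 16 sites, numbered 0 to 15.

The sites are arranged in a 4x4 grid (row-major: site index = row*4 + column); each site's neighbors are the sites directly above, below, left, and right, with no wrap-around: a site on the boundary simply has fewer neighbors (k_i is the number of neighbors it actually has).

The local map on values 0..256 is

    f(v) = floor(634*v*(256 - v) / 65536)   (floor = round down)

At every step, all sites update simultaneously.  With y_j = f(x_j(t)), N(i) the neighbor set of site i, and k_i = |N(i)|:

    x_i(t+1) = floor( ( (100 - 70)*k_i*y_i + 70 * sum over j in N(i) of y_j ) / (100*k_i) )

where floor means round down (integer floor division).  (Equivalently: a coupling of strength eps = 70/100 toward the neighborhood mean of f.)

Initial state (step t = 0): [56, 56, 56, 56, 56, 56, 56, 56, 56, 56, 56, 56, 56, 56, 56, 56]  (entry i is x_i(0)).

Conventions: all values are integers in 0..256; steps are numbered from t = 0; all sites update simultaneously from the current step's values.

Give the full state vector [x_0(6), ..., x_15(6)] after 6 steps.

Simulating step by step:
t=0: [56, 56, 56, 56, 56, 56, 56, 56, 56, 56, 56, 56, 56, 56, 56, 56]
t=1: [108, 108, 108, 108, 108, 108, 108, 108, 108, 108, 108, 108, 108, 108, 108, 108]
t=2: [154, 154, 154, 154, 154, 154, 154, 154, 154, 154, 154, 154, 154, 154, 154, 154]
t=3: [151, 151, 151, 151, 151, 151, 151, 151, 151, 151, 151, 151, 151, 151, 151, 151]
t=4: [153, 153, 153, 153, 153, 153, 153, 153, 153, 153, 153, 153, 153, 153, 153, 153]
t=5: [152, 152, 152, 152, 152, 152, 152, 152, 152, 152, 152, 152, 152, 152, 152, 152]
t=6: [152, 152, 152, 152, 152, 152, 152, 152, 152, 152, 152, 152, 152, 152, 152, 152]

Answer: [152, 152, 152, 152, 152, 152, 152, 152, 152, 152, 152, 152, 152, 152, 152, 152]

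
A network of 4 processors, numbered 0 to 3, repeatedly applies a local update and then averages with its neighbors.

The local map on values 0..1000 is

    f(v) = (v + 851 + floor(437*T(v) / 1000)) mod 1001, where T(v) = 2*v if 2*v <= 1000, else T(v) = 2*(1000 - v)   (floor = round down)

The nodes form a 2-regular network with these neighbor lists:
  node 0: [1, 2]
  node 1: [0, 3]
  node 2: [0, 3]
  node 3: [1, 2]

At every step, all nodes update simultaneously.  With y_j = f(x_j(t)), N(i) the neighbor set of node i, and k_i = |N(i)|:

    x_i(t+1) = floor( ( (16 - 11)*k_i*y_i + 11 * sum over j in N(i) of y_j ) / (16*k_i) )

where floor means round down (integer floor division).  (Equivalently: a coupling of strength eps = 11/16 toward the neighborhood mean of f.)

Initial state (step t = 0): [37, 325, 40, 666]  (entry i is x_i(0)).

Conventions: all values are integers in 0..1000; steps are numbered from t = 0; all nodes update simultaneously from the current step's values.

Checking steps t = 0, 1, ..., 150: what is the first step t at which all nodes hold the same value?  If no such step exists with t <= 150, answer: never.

Simulating step by step:
t=0: [37, 325, 40, 666]  (not all equal)
t=1: [763, 737, 882, 727]  (not all equal)
t=2: [823, 817, 822, 822]  (not all equal)
t=3: [826, 826, 827, 826]  (not all equal)
t=4: [828, 828, 828, 828]  (all equal)

Answer: 4
Key observation: Synchronization is absorbing here: once all nodes are equal they stay equal, and step 4 is the first all-equal step.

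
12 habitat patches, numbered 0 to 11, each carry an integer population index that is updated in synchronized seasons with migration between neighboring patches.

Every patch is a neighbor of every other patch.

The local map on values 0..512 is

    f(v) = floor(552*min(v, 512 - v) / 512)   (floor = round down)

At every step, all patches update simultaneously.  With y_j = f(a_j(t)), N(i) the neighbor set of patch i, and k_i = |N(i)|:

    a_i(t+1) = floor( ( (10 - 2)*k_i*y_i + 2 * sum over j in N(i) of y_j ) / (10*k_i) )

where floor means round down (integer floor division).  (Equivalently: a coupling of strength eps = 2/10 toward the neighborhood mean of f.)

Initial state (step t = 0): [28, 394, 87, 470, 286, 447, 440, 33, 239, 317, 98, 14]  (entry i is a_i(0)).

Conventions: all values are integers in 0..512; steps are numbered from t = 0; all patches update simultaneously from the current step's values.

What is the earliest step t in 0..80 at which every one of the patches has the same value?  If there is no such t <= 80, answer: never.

Answer: 29
Key observation: Synchronization is absorbing here: once all patches are equal they stay equal, and step 29 is the first all-equal step.

Derivation:
t=0: [28, 394, 87, 470, 286, 447, 440, 33, 239, 317, 98, 14]  (not all equal)
t=1: [47, 123, 96, 58, 213, 78, 83, 51, 224, 187, 105, 35]  (not all equal)
t=2: [64, 128, 105, 73, 204, 91, 94, 67, 213, 182, 113, 54]  (not all equal)
t=3: [81, 135, 115, 88, 198, 103, 106, 83, 206, 180, 121, 72]  (not all equal)
t=4: [97, 142, 125, 102, 195, 115, 118, 98, 202, 180, 130, 89]  (not all equal)
t=5: [112, 150, 135, 116, 195, 127, 130, 113, 200, 182, 140, 105]  (not all equal)
t=6: [127, 159, 146, 131, 197, 139, 142, 127, 201, 186, 150, 121]  (not all equal)
t=7: [142, 169, 158, 145, 201, 152, 155, 142, 204, 192, 161, 137]  (not all equal)
t=8: [157, 180, 171, 160, 207, 165, 168, 157, 209, 200, 173, 153]  (not all equal)
t=9: [173, 192, 184, 175, 215, 179, 182, 173, 216, 209, 186, 169]  (not all equal)
t=10: [189, 205, 198, 191, 224, 194, 197, 189, 225, 219, 200, 186]  (not all equal)
t=11: [205, 220, 213, 207, 235, 210, 213, 205, 236, 231, 215, 203]  (not all equal)
t=12: [223, 236, 229, 225, 248, 227, 229, 223, 249, 245, 231, 221]  (not all equal)
t=13: [242, 253, 246, 243, 263, 245, 246, 242, 264, 260, 249, 240]  (not all equal)
t=14: [261, 270, 264, 261, 267, 264, 264, 261, 266, 269, 267, 259]  (not all equal)
t=15: [269, 261, 266, 269, 264, 266, 266, 269, 265, 262, 264, 270]  (not all equal)
t=16: [261, 268, 264, 261, 266, 264, 264, 261, 265, 268, 266, 261]  (not all equal)
t=17: [269, 263, 266, 269, 265, 266, 266, 269, 266, 263, 265, 269]  (not all equal)
t=18: [261, 267, 264, 261, 265, 264, 264, 261, 264, 267, 265, 261]  (not all equal)
t=19: [269, 264, 267, 269, 266, 267, 267, 269, 267, 264, 266, 269]  (not all equal)
t=20: [261, 266, 263, 261, 264, 263, 263, 261, 263, 266, 264, 261]  (not all equal)
t=21: [269, 265, 268, 269, 267, 268, 268, 269, 268, 265, 267, 269]  (not all equal)
t=22: [261, 265, 263, 261, 263, 263, 263, 261, 263, 265, 263, 261]  (not all equal)
t=23: [269, 266, 268, 269, 268, 268, 268, 269, 268, 266, 268, 269]  (not all equal)
t=24: [261, 264, 262, 261, 262, 262, 262, 261, 262, 264, 262, 261]  (not all equal)
t=25: [269, 267, 269, 269, 269, 269, 269, 269, 269, 267, 269, 269]  (not all equal)
t=26: [261, 263, 261, 261, 261, 261, 261, 261, 261, 263, 261, 261]  (not all equal)
t=27: [269, 268, 269, 269, 269, 269, 269, 269, 269, 268, 269, 269]  (not all equal)
t=28: [261, 262, 261, 261, 261, 261, 261, 261, 261, 262, 261, 261]  (not all equal)
t=29: [269, 269, 269, 269, 269, 269, 269, 269, 269, 269, 269, 269]  (all equal)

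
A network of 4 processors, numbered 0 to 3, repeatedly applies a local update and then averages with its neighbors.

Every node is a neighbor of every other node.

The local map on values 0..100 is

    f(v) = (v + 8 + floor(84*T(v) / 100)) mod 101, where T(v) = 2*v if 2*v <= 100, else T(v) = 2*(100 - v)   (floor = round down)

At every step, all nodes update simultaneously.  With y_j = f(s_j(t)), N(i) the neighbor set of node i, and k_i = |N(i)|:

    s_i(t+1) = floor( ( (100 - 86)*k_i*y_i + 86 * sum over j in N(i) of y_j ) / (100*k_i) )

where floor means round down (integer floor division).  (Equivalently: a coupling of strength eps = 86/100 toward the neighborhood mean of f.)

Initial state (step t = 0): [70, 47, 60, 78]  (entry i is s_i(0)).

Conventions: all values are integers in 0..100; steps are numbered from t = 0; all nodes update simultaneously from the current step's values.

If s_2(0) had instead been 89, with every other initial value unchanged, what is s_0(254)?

Answer: s_0(254) = 41
Key observation: The state at step 9, [16, 16, 16, 16], reappears at step 12: the system is in a cycle of period 3 from step 9 on.  Therefore the state at step 254 equals the state at step 9 + ((254 - 9) mod 3) = 11, which is [41, 41, 41, 41].

Derivation:
t=0: [70, 47, 89, 78]
t=1: [22, 22, 24, 23]
t=2: [68, 68, 67, 68]
t=3: [28, 28, 28, 28]
t=4: [83, 83, 83, 83]
t=5: [18, 18, 18, 18]
t=6: [56, 56, 56, 56]
t=7: [36, 36, 36, 36]
t=8: [3, 3, 3, 3]
t=9: [16, 16, 16, 16]
t=10: [50, 50, 50, 50]
t=11: [41, 41, 41, 41]
t=12: [16, 16, 16, 16]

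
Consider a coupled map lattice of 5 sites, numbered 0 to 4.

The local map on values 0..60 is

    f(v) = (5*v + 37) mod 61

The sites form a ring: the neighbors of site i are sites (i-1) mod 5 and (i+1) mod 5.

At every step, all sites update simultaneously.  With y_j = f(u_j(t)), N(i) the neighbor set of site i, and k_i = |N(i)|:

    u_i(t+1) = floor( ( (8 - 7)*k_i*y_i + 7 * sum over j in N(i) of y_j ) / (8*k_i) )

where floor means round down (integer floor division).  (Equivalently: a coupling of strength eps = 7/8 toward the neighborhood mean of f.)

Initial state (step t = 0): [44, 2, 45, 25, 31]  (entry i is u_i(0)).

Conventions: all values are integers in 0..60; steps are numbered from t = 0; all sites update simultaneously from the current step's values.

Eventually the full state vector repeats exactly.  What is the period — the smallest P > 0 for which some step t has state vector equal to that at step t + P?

Answer: 9
Key observation: The state at step 76, [33, 33, 22, 49, 22], reappears at step 85 — and no state repeats earlier — so the cycle the system enters has period 9.

Derivation:
t=0: [44, 2, 45, 25, 31]
t=1: [26, 19, 40, 16, 24]
t=2: [25, 44, 35, 45, 48]
t=3: [25, 31, 17, 29, 29]
t=4: [35, 18, 30, 33, 51]
t=5: [26, 15, 11, 25, 27]
t=6: [49, 39, 43, 40, 43]
t=7: [29, 26, 46, 13, 41]
t=8: [53, 41, 40, 41, 51]
t=9: [54, 56, 58, 52, 57]
t=10: [12, 12, 31, 23, 26]
t=11: [39, 24, 30, 27, 34]
t=12: [31, 27, 37, 18, 46]
t=13: [33, 27, 28, 27, 9]
t=14: [33, 38, 50, 39, 32]
t=15: [27, 32, 46, 31, 31]
t=16: [16, 33, 12, 15, 26]
t=17: [35, 42, 35, 41, 52]
t=18: [28, 25, 30, 43, 45]
t=19: [32, 30, 21, 10, 29]
t=20: [29, 15, 15, 38, 25]
t=21: [47, 54, 47, 45, 50]
t=22: [23, 24, 12, 33, 25]
t=23: [36, 33, 28, 35, 26]
t=24: [32, 41, 27, 47, 33]
t=25: [35, 35, 44, 33, 20]
t=26: [22, 22, 22, 14, 22]
t=27: [25, 25, 34, 27, 34]
t=28: [33, 33, 42, 27, 42]
t=29: [12, 12, 30, 8, 30]
t=30: [22, 22, 23, 5, 23]
t=31: [27, 27, 15, 26, 15]
t=32: [50, 50, 47, 50, 47]
t=33: [36, 36, 41, 29, 41]
t=34: [44, 44, 48, 59, 48]
t=35: [21, 21, 21, 32, 21]
t=36: [20, 20, 17, 19, 17]
t=37: [8, 8, 10, 1, 10]
t=38: [20, 20, 28, 28, 28]
t=39: [32, 32, 37, 55, 37]
t=40: [24, 24, 14, 35, 14]
t=41: [39, 39, 33, 43, 33]
t=42: [35, 35, 27, 17, 27]
t=43: [38, 38, 18, 43, 18]
t=44: [26, 26, 23, 5, 23]
t=45: [38, 38, 23, 26, 23]
t=46: [37, 37, 42, 31, 42]
t=47: [23, 23, 21, 3, 21]
t=48: [25, 25, 38, 24, 38]
t=49: [41, 41, 38, 42, 38]
t=50: [52, 52, 32, 38, 32]
t=51: [35, 35, 44, 17, 44]
t=52: [22, 22, 14, 11, 14]
t=53: [34, 34, 30, 44, 30]
t=54: [15, 15, 16, 5, 16]
t=55: [53, 53, 29, 49, 29]
t=56: [58, 58, 49, 57, 49]
t=57: [29, 29, 21, 35, 21]
t=58: [42, 42, 41, 21, 41]
t=59: [27, 27, 17, 54, 17]
t=60: [28, 28, 22, 0, 22]
t=61: [41, 41, 43, 26, 43]
t=62: [36, 36, 46, 12, 46]
t=63: [29, 29, 33, 24, 33]
t=64: [42, 42, 43, 21, 43]
t=65: [5, 5, 11, 9, 11]
t=66: [14, 14, 13, 29, 13]
t=67: [43, 43, 51, 43, 51]
t=68: [25, 25, 13, 43, 13]
t=69: [40, 40, 26, 36, 26]
t=70: [50, 50, 44, 43, 44]
t=71: [29, 29, 23, 12, 23]
t=72: [46, 46, 45, 30, 45]
t=73: [20, 20, 14, 16, 14]
t=74: [28, 28, 36, 47, 36]
t=75: [45, 45, 40, 33, 40]
t=76: [33, 33, 22, 49, 22]
t=77: [21, 21, 28, 26, 28]
t=78: [35, 35, 35, 53, 35]
t=79: [29, 29, 41, 32, 41]
t=80: [59, 59, 39, 53, 39]
t=81: [36, 36, 43, 50, 43]
t=82: [22, 22, 34, 12, 34]
t=83: [24, 24, 29, 25, 29]
t=84: [45, 45, 40, 57, 40]
t=85: [33, 33, 22, 49, 22]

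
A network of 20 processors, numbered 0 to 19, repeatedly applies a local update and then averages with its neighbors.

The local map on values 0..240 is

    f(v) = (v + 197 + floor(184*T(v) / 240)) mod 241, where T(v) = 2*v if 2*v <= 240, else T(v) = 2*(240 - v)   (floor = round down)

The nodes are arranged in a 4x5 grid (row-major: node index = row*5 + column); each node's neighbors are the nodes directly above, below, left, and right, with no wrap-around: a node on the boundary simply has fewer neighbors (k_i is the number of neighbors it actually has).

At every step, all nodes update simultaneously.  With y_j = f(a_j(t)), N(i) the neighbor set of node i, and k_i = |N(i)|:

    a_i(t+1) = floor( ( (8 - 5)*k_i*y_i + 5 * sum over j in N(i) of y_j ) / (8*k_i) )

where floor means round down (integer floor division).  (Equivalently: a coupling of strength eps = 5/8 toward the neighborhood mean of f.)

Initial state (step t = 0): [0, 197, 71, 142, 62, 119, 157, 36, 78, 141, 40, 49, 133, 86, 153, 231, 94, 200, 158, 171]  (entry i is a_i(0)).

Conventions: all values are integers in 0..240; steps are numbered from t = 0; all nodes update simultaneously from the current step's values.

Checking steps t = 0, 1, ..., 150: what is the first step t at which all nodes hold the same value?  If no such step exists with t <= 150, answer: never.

Answer: never
Key observation: The state at step 13 reappears at step 15 — the system is in a cycle of period 2 from step 13 on.  No step 0..15 is synchronized, and the cycle repeats forever, so no step up to 150 (or ever) has all nodes equal.

Derivation:
t=0: [0, 197, 71, 142, 62, 119, 157, 36, 78, 141, 40, 49, 133, 86, 153, 231, 94, 200, 158, 171]  (not all equal)
t=1: [147, 200, 107, 86, 46, 108, 146, 102, 93, 58, 83, 108, 85, 128, 86, 153, 176, 174, 219, 162]  (not all equal)
t=2: [140, 130, 210, 166, 112, 122, 140, 173, 150, 129, 157, 175, 171, 121, 138, 124, 182, 213, 178, 207]  (not all equal)
t=3: [12, 52, 179, 182, 167, 59, 79, 157, 78, 57, 144, 196, 194, 80, 54, 151, 179, 221, 177, 154]  (not all equal)
t=4: [145, 159, 200, 212, 189, 120, 160, 208, 170, 137, 70, 177, 211, 167, 88, 73, 174, 218, 161, 100]  (not all equal)
t=5: [82, 185, 219, 218, 152, 85, 198, 220, 191, 135, 130, 212, 217, 222, 160, 166, 206, 219, 224, 208]  (not all equal)
t=6: [184, 206, 210, 167, 68, 146, 208, 210, 181, 100, 133, 180, 207, 213, 178, 159, 216, 208, 206, 218]  (not all equal)
t=7: [152, 215, 217, 205, 186, 95, 182, 214, 220, 200, 102, 186, 214, 216, 216, 158, 219, 212, 211, 216]  (not all equal)
t=8: [126, 169, 209, 213, 218, 165, 215, 211, 209, 214, 217, 217, 211, 208, 209, 221, 217, 209, 209, 208]  (not all equal)
t=9: [152, 178, 215, 210, 208, 178, 217, 211, 211, 209, 213, 208, 211, 212, 211, 207, 208, 210, 212, 212]  (not all equal)
t=10: [143, 172, 214, 211, 212, 173, 215, 210, 211, 211, 215, 211, 211, 210, 210, 212, 212, 211, 210, 210]  (not all equal)
t=11: [146, 175, 214, 210, 210, 174, 216, 210, 211, 211, 214, 210, 211, 211, 211, 209, 210, 211, 211, 212]  (not all equal)
t=12: [145, 174, 214, 211, 211, 174, 216, 210, 211, 211, 214, 210, 211, 211, 210, 211, 211, 211, 210, 210]  (not all equal)
t=13: [146, 174, 214, 210, 211, 174, 216, 210, 211, 211, 214, 210, 211, 211, 211, 210, 211, 211, 211, 212]  (not all equal)
t=14: [146, 174, 214, 210, 211, 174, 216, 210, 211, 211, 214, 210, 211, 211, 210, 210, 211, 211, 210, 210]  (not all equal)
t=15: [146, 174, 214, 210, 211, 174, 216, 210, 211, 211, 214, 210, 211, 211, 211, 210, 211, 211, 211, 212]  (not all equal)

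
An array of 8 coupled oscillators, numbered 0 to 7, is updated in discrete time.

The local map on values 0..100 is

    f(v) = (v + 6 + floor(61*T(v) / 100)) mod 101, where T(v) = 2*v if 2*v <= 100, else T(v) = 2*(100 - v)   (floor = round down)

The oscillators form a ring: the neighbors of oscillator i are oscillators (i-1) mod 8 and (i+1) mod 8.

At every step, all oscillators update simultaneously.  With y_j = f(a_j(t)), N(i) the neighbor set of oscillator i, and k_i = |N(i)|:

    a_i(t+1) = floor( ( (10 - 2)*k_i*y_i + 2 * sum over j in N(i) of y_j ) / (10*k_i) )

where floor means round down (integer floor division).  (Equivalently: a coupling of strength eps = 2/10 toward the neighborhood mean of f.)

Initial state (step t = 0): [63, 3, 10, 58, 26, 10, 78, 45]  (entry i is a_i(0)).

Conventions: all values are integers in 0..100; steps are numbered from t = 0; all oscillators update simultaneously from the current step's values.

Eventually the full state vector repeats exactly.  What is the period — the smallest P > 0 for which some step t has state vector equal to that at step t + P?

Simulating step by step:
t=0: [63, 3, 10, 58, 26, 10, 78, 45]
t=1: [12, 13, 25, 20, 54, 29, 10, 5]
t=2: [30, 36, 57, 47, 24, 60, 31, 19]
t=3: [70, 76, 20, 14, 49, 23, 65, 53]
t=4: [11, 14, 44, 35, 19, 48, 16, 14]
t=5: [31, 32, 13, 71, 47, 17, 37, 36]
t=6: [75, 72, 36, 13, 12, 44, 83, 84]
t=7: [9, 18, 72, 38, 29, 5, 7, 8]
t=8: [26, 39, 22, 80, 66, 22, 20, 23]
t=9: [65, 85, 53, 13, 15, 49, 51, 56]
t=10: [11, 9, 16, 32, 35, 15, 14, 13]
t=11: [29, 27, 43, 74, 78, 43, 36, 33]
t=12: [70, 59, 7, 8, 8, 9, 75, 78]
t=13: [11, 14, 20, 22, 23, 23, 11, 9]
t=14: [30, 37, 49, 53, 56, 54, 32, 26]
t=15: [72, 78, 20, 14, 14, 21, 69, 65]
t=16: [10, 13, 44, 38, 38, 46, 15, 11]
t=17: [28, 30, 14, 81, 81, 18, 34, 30]
t=18: [68, 68, 37, 11, 12, 45, 76, 72]
t=19: [11, 19, 74, 36, 29, 7, 9, 11]
t=20: [31, 42, 21, 76, 66, 26, 25, 29]
t=21: [76, 91, 52, 14, 16, 57, 62, 69]
t=22: [9, 7, 16, 35, 37, 16, 12, 11]
t=23: [25, 23, 43, 79, 82, 44, 32, 29]
t=24: [61, 51, 6, 8, 7, 10, 68, 69]
t=25: [13, 15, 19, 22, 21, 25, 13, 11]
t=26: [34, 39, 47, 53, 53, 57, 36, 30]
t=27: [81, 82, 17, 14, 14, 21, 76, 74]
t=28: [9, 11, 38, 37, 38, 46, 14, 9]
t=29: [25, 35, 83, 88, 81, 18, 32, 26]
t=30: [63, 73, 15, 7, 12, 44, 72, 64]
t=31: [12, 13, 34, 23, 27, 5, 10, 12]
t=32: [32, 38, 73, 60, 59, 22, 27, 31]
t=33: [78, 80, 18, 12, 17, 51, 64, 73]
t=34: [9, 12, 40, 34, 39, 17, 12, 10]
t=35: [26, 37, 86, 83, 86, 46, 32, 28]
t=36: [66, 77, 16, 8, 7, 14, 69, 68]
t=37: [11, 13, 36, 24, 22, 32, 13, 11]
t=38: [30, 38, 77, 61, 56, 70, 37, 30]
t=39: [73, 80, 18, 12, 13, 19, 78, 73]
t=40: [9, 12, 40, 33, 35, 42, 13, 9]
t=41: [25, 37, 86, 80, 84, 90, 39, 25]
t=42: [63, 77, 16, 8, 8, 15, 80, 64]
t=43: [12, 13, 36, 24, 24, 34, 12, 11]
t=44: [32, 38, 77, 61, 61, 73, 36, 30]
t=45: [77, 80, 18, 12, 12, 17, 76, 73]
t=46: [9, 12, 40, 33, 33, 38, 13, 10]
t=47: [26, 37, 86, 80, 80, 83, 39, 28]
t=48: [66, 77, 16, 8, 8, 16, 81, 69]
t=49: [11, 13, 36, 24, 24, 36, 12, 10]
t=50: [30, 38, 77, 61, 61, 77, 36, 28]
t=51: [73, 80, 18, 12, 12, 17, 75, 70]
t=52: [10, 12, 40, 33, 33, 38, 13, 10]
t=53: [28, 37, 86, 80, 80, 83, 39, 28]
t=54: [70, 78, 16, 8, 8, 16, 81, 70]
t=55: [10, 12, 36, 24, 24, 36, 12, 10]
t=56: [28, 36, 77, 61, 61, 77, 36, 28]
t=57: [69, 75, 17, 12, 12, 17, 75, 69]
t=58: [10, 13, 38, 33, 33, 38, 13, 10]
t=59: [28, 39, 83, 80, 80, 83, 39, 28]
t=60: [70, 81, 16, 8, 8, 16, 81, 70]
t=61: [10, 12, 36, 24, 24, 36, 12, 10]

Answer: 6
Key observation: The state at step 55, [10, 12, 36, 24, 24, 36, 12, 10], reappears at step 61 — and no state repeats earlier — so the cycle the system enters has period 6.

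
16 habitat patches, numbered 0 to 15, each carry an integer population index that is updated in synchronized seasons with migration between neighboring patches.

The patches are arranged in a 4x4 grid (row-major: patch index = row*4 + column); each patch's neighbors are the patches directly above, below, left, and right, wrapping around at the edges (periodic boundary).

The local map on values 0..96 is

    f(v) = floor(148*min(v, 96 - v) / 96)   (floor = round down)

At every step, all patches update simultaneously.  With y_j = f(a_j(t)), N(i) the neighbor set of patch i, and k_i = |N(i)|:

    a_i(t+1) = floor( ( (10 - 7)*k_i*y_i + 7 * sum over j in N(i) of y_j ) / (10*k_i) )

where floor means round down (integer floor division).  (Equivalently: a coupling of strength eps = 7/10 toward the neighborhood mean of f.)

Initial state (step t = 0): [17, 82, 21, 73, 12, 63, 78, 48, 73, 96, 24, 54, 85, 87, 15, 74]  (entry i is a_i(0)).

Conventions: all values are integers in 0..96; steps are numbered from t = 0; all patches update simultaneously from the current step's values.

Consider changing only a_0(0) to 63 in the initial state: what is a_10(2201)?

Answer: a_10(2201) = 66
Key observation: The state at step 19, [70, 70, 70, 70, 70, 70, 70, 70, 70, 70, 70, 70, 70, 70, 70, 70], reappears at step 25: the system is in a cycle of period 6 from step 19 on.  Therefore the state at step 2201 equals the state at step 19 + ((2201 - 19) mod 6) = 23, which is [66, 66, 66, 66, 66, 66, 66, 66, 66, 66, 66, 66, 66, 66, 66, 66].

Derivation:
t=0: [63, 82, 21, 73, 12, 63, 78, 48, 73, 96, 24, 54, 85, 87, 15, 74]
t=1: [30, 31, 28, 43, 41, 26, 41, 47, 27, 23, 31, 50, 27, 14, 27, 34]
t=2: [51, 40, 50, 57, 53, 48, 54, 67, 48, 36, 50, 58, 40, 35, 40, 53]
t=3: [64, 64, 64, 61, 65, 65, 64, 56, 64, 63, 62, 61, 64, 57, 63, 61]
t=4: [49, 50, 49, 53, 50, 48, 51, 53, 49, 51, 50, 53, 51, 52, 52, 51]
t=5: [69, 70, 69, 68, 70, 70, 70, 67, 69, 70, 68, 68, 69, 68, 68, 67]
t=6: [41, 40, 41, 42, 41, 40, 41, 42, 41, 41, 41, 43, 41, 41, 42, 42]
t=7: [62, 62, 63, 63, 62, 62, 62, 64, 63, 62, 63, 64, 63, 62, 63, 64]
t=8: [51, 51, 50, 50, 51, 52, 50, 50, 50, 51, 50, 49, 50, 51, 50, 49]
t=9: [69, 68, 69, 70, 69, 68, 69, 70, 70, 69, 70, 70, 70, 69, 70, 70]
t=10: [41, 41, 41, 40, 41, 41, 41, 40, 40, 41, 40, 40, 40, 41, 40, 40]
t=11: [62, 63, 62, 61, 62, 63, 62, 61, 61, 62, 61, 61, 61, 62, 61, 61]
t=12: [52, 51, 52, 52, 52, 51, 52, 52, 52, 52, 52, 53, 52, 52, 52, 53]
t=13: [67, 67, 67, 66, 67, 67, 67, 66, 66, 67, 66, 66, 66, 67, 66, 66]
t=14: [44, 44, 44, 45, 44, 44, 44, 45, 45, 44, 45, 46, 45, 44, 45, 46]
t=15: [67, 67, 67, 68, 67, 67, 67, 68, 68, 67, 68, 69, 68, 67, 68, 69]
t=16: [43, 44, 43, 43, 43, 44, 43, 43, 43, 43, 43, 42, 43, 43, 43, 42]
t=17: [66, 66, 66, 65, 66, 66, 66, 65, 65, 66, 65, 65, 65, 66, 65, 65]
t=18: [46, 46, 46, 46, 46, 46, 46, 46, 46, 46, 46, 47, 46, 46, 46, 47]
t=19: [70, 70, 70, 70, 70, 70, 70, 70, 70, 70, 70, 70, 70, 70, 70, 70]
t=20: [40, 40, 40, 40, 40, 40, 40, 40, 40, 40, 40, 40, 40, 40, 40, 40]
t=21: [61, 61, 61, 61, 61, 61, 61, 61, 61, 61, 61, 61, 61, 61, 61, 61]
t=22: [53, 53, 53, 53, 53, 53, 53, 53, 53, 53, 53, 53, 53, 53, 53, 53]
t=23: [66, 66, 66, 66, 66, 66, 66, 66, 66, 66, 66, 66, 66, 66, 66, 66]
t=24: [46, 46, 46, 46, 46, 46, 46, 46, 46, 46, 46, 46, 46, 46, 46, 46]
t=25: [70, 70, 70, 70, 70, 70, 70, 70, 70, 70, 70, 70, 70, 70, 70, 70]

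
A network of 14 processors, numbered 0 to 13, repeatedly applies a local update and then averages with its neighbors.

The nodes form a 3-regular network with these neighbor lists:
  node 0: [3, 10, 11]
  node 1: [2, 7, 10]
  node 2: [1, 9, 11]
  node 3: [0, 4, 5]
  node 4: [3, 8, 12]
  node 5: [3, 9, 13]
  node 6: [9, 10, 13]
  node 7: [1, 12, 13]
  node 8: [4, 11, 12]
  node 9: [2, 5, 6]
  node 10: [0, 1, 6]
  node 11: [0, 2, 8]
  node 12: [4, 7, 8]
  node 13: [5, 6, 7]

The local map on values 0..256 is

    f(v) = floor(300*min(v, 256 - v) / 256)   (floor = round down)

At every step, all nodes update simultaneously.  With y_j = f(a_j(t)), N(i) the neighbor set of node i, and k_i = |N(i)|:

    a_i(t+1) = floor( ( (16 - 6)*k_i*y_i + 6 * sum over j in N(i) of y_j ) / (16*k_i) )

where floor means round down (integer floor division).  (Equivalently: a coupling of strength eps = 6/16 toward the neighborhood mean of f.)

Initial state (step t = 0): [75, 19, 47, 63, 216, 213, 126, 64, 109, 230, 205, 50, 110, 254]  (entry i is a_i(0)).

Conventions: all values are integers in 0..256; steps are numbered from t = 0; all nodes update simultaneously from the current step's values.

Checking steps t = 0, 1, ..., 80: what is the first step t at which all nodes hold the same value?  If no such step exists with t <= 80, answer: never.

Simulating step by step:
t=0: [75, 19, 47, 63, 216, 213, 126, 64, 109, 230, 205, 50, 110, 254]  (not all equal)
t=1: [78, 37, 48, 68, 69, 44, 103, 65, 108, 50, 68, 69, 111, 35]  (not all equal)
t=2: [86, 53, 57, 77, 91, 54, 97, 74, 115, 64, 81, 84, 116, 56]  (not all equal)
t=3: [97, 69, 70, 89, 111, 68, 99, 86, 126, 77, 93, 98, 125, 73]  (not all equal)
t=4: [111, 86, 86, 105, 130, 84, 107, 101, 140, 90, 106, 114, 138, 90]  (not all equal)
t=5: [128, 105, 104, 123, 141, 102, 119, 116, 136, 106, 121, 128, 136, 108]  (not all equal)
t=6: [148, 126, 125, 140, 136, 123, 135, 133, 140, 124, 139, 145, 138, 127]  (not all equal)
t=7: [129, 145, 144, 135, 138, 143, 141, 144, 135, 144, 137, 132, 138, 146]  (not all equal)
t=8: [145, 131, 132, 140, 138, 132, 133, 131, 140, 131, 138, 143, 137, 129]  (not all equal)
t=9: [131, 144, 143, 136, 137, 144, 144, 145, 135, 145, 138, 133, 139, 146]  (not all equal)
t=10: [144, 131, 133, 139, 139, 131, 131, 130, 140, 130, 137, 142, 136, 129]  (not all equal)
t=11: [133, 145, 143, 137, 137, 145, 145, 146, 135, 146, 139, 134, 139, 147]  (not all equal)
t=12: [142, 130, 132, 138, 139, 130, 130, 129, 140, 129, 136, 140, 136, 127]  (not all equal)
t=13: [134, 146, 144, 138, 137, 146, 146, 146, 135, 147, 140, 136, 140, 147]  (not all equal)
t=14: [140, 129, 131, 137, 138, 129, 128, 128, 139, 127, 134, 139, 135, 127]  (not all equal)
t=15: [136, 147, 145, 139, 138, 146, 148, 148, 137, 148, 142, 137, 141, 148]  (not all equal)
t=16: [138, 128, 130, 136, 137, 128, 126, 127, 138, 126, 132, 138, 134, 126]  (not all equal)
t=17: [139, 148, 146, 140, 139, 148, 146, 147, 138, 147, 145, 139, 141, 147]  (not all equal)
t=18: [135, 126, 128, 134, 136, 127, 128, 127, 137, 127, 130, 136, 134, 127]  (not all equal)
t=19: [141, 147, 148, 142, 140, 147, 149, 147, 139, 148, 146, 141, 142, 148]  (not all equal)
t=20: [133, 127, 127, 132, 134, 127, 125, 127, 135, 126, 128, 133, 133, 126]  (not all equal)
t=21: [144, 148, 147, 144, 142, 147, 146, 147, 141, 147, 148, 144, 143, 147]  (not all equal)
t=22: [130, 126, 127, 130, 132, 127, 127, 127, 133, 127, 126, 130, 131, 127]  (not all equal)
t=23: [147, 147, 147, 146, 145, 147, 147, 147, 144, 148, 147, 146, 145, 148]  (not all equal)
t=24: [127, 127, 127, 128, 129, 126, 126, 127, 130, 126, 127, 128, 129, 126]  (not all equal)
t=25: [148, 148, 148, 149, 148, 147, 147, 147, 147, 147, 147, 149, 147, 147]  (not all equal)
t=26: [125, 126, 126, 125, 126, 126, 127, 126, 126, 126, 126, 125, 126, 127]  (not all equal)
t=27: [146, 147, 146, 146, 146, 147, 147, 147, 146, 147, 147, 146, 147, 147]  (not all equal)
t=28: [127, 127, 127, 127, 127, 127, 127, 127, 127, 127, 127, 128, 127, 127]  (not all equal)
t=29: [148, 148, 148, 148, 148, 148, 148, 148, 148, 148, 148, 149, 148, 148]  (not all equal)
t=30: [125, 126, 125, 126, 126, 126, 126, 126, 125, 126, 126, 125, 126, 126]  (not all equal)
t=31: [146, 146, 146, 146, 146, 147, 147, 147, 146, 146, 146, 146, 146, 147]  (not all equal)
t=32: [128, 127, 128, 127, 128, 127, 127, 127, 128, 127, 127, 128, 127, 127]  (not all equal)
t=33: [149, 148, 149, 148, 149, 148, 148, 148, 149, 148, 148, 150, 148, 148]  (not all equal)
t=34: [125, 125, 125, 125, 125, 126, 126, 126, 125, 125, 125, 124, 125, 126]  (not all equal)
t=35: [145, 146, 145, 146, 146, 146, 146, 146, 145, 146, 146, 145, 146, 147]  (not all equal)
t=36: [129, 128, 129, 128, 128, 127, 127, 127, 129, 128, 128, 130, 128, 127]  (not all equal)
t=37: [148, 149, 148, 149, 149, 148, 148, 148, 148, 149, 149, 147, 149, 148]  (not all equal)
t=38: [125, 125, 125, 125, 125, 125, 125, 125, 125, 125, 125, 126, 125, 126]  (not all equal)
t=39: [146, 146, 146, 146, 146, 146, 146, 146, 146, 146, 146, 146, 146, 146]  (all equal)

Answer: 39
Key observation: Synchronization is absorbing here: once all nodes are equal they stay equal, and step 39 is the first all-equal step.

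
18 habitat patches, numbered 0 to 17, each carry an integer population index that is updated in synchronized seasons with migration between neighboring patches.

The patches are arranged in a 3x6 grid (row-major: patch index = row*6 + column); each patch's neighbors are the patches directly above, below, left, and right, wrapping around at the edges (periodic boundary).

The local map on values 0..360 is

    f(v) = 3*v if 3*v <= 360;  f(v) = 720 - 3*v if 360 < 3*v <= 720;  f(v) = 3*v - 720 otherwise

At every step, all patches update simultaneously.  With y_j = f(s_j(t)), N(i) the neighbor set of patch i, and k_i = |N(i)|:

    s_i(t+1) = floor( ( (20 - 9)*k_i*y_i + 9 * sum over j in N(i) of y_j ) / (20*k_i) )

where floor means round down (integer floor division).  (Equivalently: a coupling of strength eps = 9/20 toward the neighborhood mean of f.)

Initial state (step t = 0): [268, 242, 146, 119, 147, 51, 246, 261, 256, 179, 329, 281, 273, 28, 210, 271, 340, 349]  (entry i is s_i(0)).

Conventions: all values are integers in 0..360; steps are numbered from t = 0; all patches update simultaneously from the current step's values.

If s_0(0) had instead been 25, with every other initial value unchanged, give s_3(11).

Simulating step by step:
t=0: [25, 242, 146, 119, 147, 51, 246, 261, 256, 179, 329, 281, 273, 28, 210, 271, 340, 349]
t=1: [72, 60, 211, 290, 274, 174, 50, 52, 95, 186, 246, 153, 111, 75, 106, 155, 273, 255]
t=2: [215, 175, 152, 150, 108, 179, 191, 180, 238, 168, 80, 189, 254, 234, 270, 222, 101, 124]
t=3: [105, 167, 208, 245, 290, 201, 131, 140, 87, 182, 244, 187, 89, 66, 87, 128, 275, 268]
t=4: [277, 222, 137, 93, 110, 144, 296, 278, 237, 165, 72, 148, 250, 226, 243, 247, 123, 119]
t=5: [121, 94, 209, 253, 309, 279, 152, 93, 78, 182, 251, 267, 92, 46, 47, 108, 297, 302]
t=6: [301, 252, 129, 111, 154, 157, 256, 256, 205, 166, 89, 112, 258, 185, 166, 237, 178, 174]
t=7: [144, 101, 261, 275, 258, 246, 96, 66, 150, 202, 259, 270, 96, 131, 190, 113, 184, 201]
t=8: [259, 265, 127, 121, 68, 71, 255, 242, 207, 149, 79, 103, 273, 285, 194, 246, 156, 127]
t=9: [79, 101, 261, 290, 231, 219, 77, 43, 139, 230, 247, 263, 119, 110, 142, 124, 228, 284]
t=10: [237, 252, 152, 135, 45, 86, 216, 202, 224, 108, 29, 88, 300, 303, 279, 248, 79, 131]
t=11: [66, 84, 203, 257, 175, 224, 103, 101, 118, 231, 155, 228, 166, 154, 123, 124, 194, 285]

Answer: s_3(11) = 257
Key observation: This trace re-runs the system from the modified initial state.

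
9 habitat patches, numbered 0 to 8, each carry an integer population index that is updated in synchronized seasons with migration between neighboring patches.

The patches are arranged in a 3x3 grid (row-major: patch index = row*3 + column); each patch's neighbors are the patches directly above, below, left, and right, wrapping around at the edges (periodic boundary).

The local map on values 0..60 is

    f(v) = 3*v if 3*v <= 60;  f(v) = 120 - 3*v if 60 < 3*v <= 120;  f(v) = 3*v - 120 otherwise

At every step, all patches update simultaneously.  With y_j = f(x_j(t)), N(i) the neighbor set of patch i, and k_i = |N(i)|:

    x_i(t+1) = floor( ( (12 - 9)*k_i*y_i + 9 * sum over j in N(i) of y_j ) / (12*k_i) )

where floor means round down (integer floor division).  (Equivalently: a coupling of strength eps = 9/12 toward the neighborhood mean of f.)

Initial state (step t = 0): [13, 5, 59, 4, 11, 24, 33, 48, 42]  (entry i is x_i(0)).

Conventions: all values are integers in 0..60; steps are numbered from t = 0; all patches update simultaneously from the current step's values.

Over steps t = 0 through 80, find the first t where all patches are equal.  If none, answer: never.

Simulating step by step:
t=0: [13, 5, 59, 4, 11, 24, 33, 48, 42]  (not all equal)
t=1: [29, 32, 34, 29, 26, 32, 20, 20, 29]  (not all equal)
t=2: [33, 34, 25, 38, 36, 29, 44, 44, 38]  (not all equal)
t=3: [20, 21, 25, 16, 15, 21, 11, 12, 20]  (not all equal)
t=4: [49, 49, 55, 48, 48, 51, 46, 45, 47]  (not all equal)
t=5: [28, 27, 31, 25, 24, 29, 20, 20, 26]  (not all equal)
t=6: [41, 41, 34, 44, 45, 38, 49, 50, 44]  (not all equal)
t=7: [12, 13, 9, 12, 13, 12, 17, 18, 18]  (not all equal)
t=8: [37, 39, 37, 39, 40, 38, 46, 47, 45]  (not all equal)
t=9: [8, 8, 8, 6, 6, 6, 13, 12, 13]  (not all equal)
t=10: [25, 25, 25, 23, 22, 23, 31, 31, 31]  (not all equal)
t=11: [42, 43, 42, 45, 46, 45, 34, 35, 34]  (not all equal)
t=12: [10, 10, 10, 14, 14, 14, 14, 15, 14]  (not all equal)
t=13: [34, 35, 34, 39, 40, 39, 40, 40, 40]  (not all equal)
t=14: [11, 10, 11, 4, 3, 4, 3, 2, 3]  (not all equal)
t=15: [24, 22, 24, 14, 13, 14, 13, 12, 13]  (not all equal)
t=16: [46, 45, 46, 42, 42, 42, 40, 41, 40]  (not all equal)
t=17: [11, 12, 11, 7, 7, 7, 5, 4, 5]  (not all equal)
t=18: [27, 27, 27, 22, 22, 22, 18, 19, 18]  (not all equal)
t=19: [44, 45, 44, 51, 51, 51, 51, 51, 51]  (not all equal)
t=20: [20, 20, 20, 29, 29, 29, 29, 29, 29]  (not all equal)
t=21: [49, 49, 49, 38, 38, 38, 38, 38, 38]  (not all equal)
t=22: [19, 19, 19, 9, 9, 9, 9, 9, 9]  (not all equal)
t=23: [45, 45, 45, 32, 32, 32, 32, 32, 32]  (not all equal)
t=24: [18, 18, 18, 22, 22, 22, 22, 22, 22]  (not all equal)
t=25: [54, 54, 54, 54, 54, 54, 54, 54, 54]  (all equal)

Answer: 25
Key observation: Synchronization is absorbing here: once all patches are equal they stay equal, and step 25 is the first all-equal step.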